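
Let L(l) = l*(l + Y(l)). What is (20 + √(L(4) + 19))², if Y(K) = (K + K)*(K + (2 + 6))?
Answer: (20 + √419)² ≈ 1637.8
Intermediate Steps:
Y(K) = 2*K*(8 + K) (Y(K) = (2*K)*(K + 8) = (2*K)*(8 + K) = 2*K*(8 + K))
L(l) = l*(l + 2*l*(8 + l))
(20 + √(L(4) + 19))² = (20 + √(4²*(17 + 2*4) + 19))² = (20 + √(16*(17 + 8) + 19))² = (20 + √(16*25 + 19))² = (20 + √(400 + 19))² = (20 + √419)²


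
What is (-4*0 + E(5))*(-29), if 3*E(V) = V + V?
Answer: -290/3 ≈ -96.667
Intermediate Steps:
E(V) = 2*V/3 (E(V) = (V + V)/3 = (2*V)/3 = 2*V/3)
(-4*0 + E(5))*(-29) = (-4*0 + (⅔)*5)*(-29) = (0 + 10/3)*(-29) = (10/3)*(-29) = -290/3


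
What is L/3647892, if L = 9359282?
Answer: 4679641/1823946 ≈ 2.5657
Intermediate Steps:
L/3647892 = 9359282/3647892 = 9359282*(1/3647892) = 4679641/1823946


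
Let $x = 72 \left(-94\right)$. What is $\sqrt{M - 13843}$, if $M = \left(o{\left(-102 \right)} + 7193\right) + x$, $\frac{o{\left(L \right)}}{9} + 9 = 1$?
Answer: $i \sqrt{13490} \approx 116.15 i$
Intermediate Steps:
$x = -6768$
$o{\left(L \right)} = -72$ ($o{\left(L \right)} = -81 + 9 \cdot 1 = -81 + 9 = -72$)
$M = 353$ ($M = \left(-72 + 7193\right) - 6768 = 7121 - 6768 = 353$)
$\sqrt{M - 13843} = \sqrt{353 - 13843} = \sqrt{-13490} = i \sqrt{13490}$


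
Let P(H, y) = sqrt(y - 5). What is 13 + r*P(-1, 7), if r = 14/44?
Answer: 13 + 7*sqrt(2)/22 ≈ 13.450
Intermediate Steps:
P(H, y) = sqrt(-5 + y)
r = 7/22 (r = 14*(1/44) = 7/22 ≈ 0.31818)
13 + r*P(-1, 7) = 13 + 7*sqrt(-5 + 7)/22 = 13 + 7*sqrt(2)/22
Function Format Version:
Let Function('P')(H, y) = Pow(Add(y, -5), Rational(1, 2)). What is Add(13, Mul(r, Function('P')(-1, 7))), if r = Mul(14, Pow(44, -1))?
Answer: Add(13, Mul(Rational(7, 22), Pow(2, Rational(1, 2)))) ≈ 13.450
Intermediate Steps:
Function('P')(H, y) = Pow(Add(-5, y), Rational(1, 2))
r = Rational(7, 22) (r = Mul(14, Rational(1, 44)) = Rational(7, 22) ≈ 0.31818)
Add(13, Mul(r, Function('P')(-1, 7))) = Add(13, Mul(Rational(7, 22), Pow(Add(-5, 7), Rational(1, 2)))) = Add(13, Mul(Rational(7, 22), Pow(2, Rational(1, 2))))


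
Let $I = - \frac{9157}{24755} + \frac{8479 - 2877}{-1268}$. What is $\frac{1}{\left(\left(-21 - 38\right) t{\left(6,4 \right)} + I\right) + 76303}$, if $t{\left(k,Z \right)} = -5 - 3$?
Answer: $\frac{15694670}{1204883144957} \approx 1.3026 \cdot 10^{-5}$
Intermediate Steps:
$t{\left(k,Z \right)} = -8$ ($t{\left(k,Z \right)} = -5 - 3 = -8$)
$I = - \frac{75144293}{15694670}$ ($I = \left(-9157\right) \frac{1}{24755} + 5602 \left(- \frac{1}{1268}\right) = - \frac{9157}{24755} - \frac{2801}{634} = - \frac{75144293}{15694670} \approx -4.7879$)
$\frac{1}{\left(\left(-21 - 38\right) t{\left(6,4 \right)} + I\right) + 76303} = \frac{1}{\left(\left(-21 - 38\right) \left(-8\right) - \frac{75144293}{15694670}\right) + 76303} = \frac{1}{\left(\left(-59\right) \left(-8\right) - \frac{75144293}{15694670}\right) + 76303} = \frac{1}{\left(472 - \frac{75144293}{15694670}\right) + 76303} = \frac{1}{\frac{7332739947}{15694670} + 76303} = \frac{1}{\frac{1204883144957}{15694670}} = \frac{15694670}{1204883144957}$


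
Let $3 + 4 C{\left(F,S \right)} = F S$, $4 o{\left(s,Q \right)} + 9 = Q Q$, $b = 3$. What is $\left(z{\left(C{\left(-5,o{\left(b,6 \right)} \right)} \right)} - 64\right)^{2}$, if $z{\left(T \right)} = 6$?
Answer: $3364$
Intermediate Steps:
$o{\left(s,Q \right)} = - \frac{9}{4} + \frac{Q^{2}}{4}$ ($o{\left(s,Q \right)} = - \frac{9}{4} + \frac{Q Q}{4} = - \frac{9}{4} + \frac{Q^{2}}{4}$)
$C{\left(F,S \right)} = - \frac{3}{4} + \frac{F S}{4}$
$\left(z{\left(C{\left(-5,o{\left(b,6 \right)} \right)} \right)} - 64\right)^{2} = \left(6 - 64\right)^{2} = \left(-58\right)^{2} = 3364$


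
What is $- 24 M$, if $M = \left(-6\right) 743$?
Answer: $106992$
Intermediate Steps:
$M = -4458$
$- 24 M = \left(-24\right) \left(-4458\right) = 106992$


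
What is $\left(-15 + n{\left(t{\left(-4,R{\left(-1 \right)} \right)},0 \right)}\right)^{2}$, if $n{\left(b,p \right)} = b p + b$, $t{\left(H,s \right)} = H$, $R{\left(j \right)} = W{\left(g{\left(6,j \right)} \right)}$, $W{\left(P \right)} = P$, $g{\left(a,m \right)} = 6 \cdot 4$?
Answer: $361$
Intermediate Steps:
$g{\left(a,m \right)} = 24$
$R{\left(j \right)} = 24$
$n{\left(b,p \right)} = b + b p$
$\left(-15 + n{\left(t{\left(-4,R{\left(-1 \right)} \right)},0 \right)}\right)^{2} = \left(-15 - 4 \left(1 + 0\right)\right)^{2} = \left(-15 - 4\right)^{2} = \left(-19\right)^{2} = 361$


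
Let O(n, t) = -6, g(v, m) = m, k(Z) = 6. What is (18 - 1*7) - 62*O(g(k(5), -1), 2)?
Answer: 383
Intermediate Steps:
(18 - 1*7) - 62*O(g(k(5), -1), 2) = (18 - 1*7) - 62*(-6) = (18 - 7) + 372 = 11 + 372 = 383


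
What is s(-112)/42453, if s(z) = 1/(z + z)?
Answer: -1/9509472 ≈ -1.0516e-7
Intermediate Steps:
s(z) = 1/(2*z)
s(-112)/42453 = ((1/2)/(-112))/42453 = ((1/2)*(-1/112))*(1/42453) = -1/224*1/42453 = -1/9509472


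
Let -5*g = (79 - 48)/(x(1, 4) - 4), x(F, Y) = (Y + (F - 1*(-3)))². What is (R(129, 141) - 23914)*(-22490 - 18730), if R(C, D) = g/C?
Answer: 211933049299/215 ≈ 9.8574e+8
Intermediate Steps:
x(F, Y) = (3 + F + Y)² (x(F, Y) = (Y + (F + 3))² = (Y + (3 + F))² = (3 + F + Y)²)
g = -31/300 (g = -(79 - 48)/(5*((3 + 1 + 4)² - 4)) = -31/(5*(8² - 4)) = -31/(5*(64 - 4)) = -31/(5*60) = -⅕*31/60 = -31/300 ≈ -0.10333)
R(C, D) = -31/(300*C)
(R(129, 141) - 23914)*(-22490 - 18730) = (-31/300/129 - 23914)*(-22490 - 18730) = (-31/300*1/129 - 23914)*(-41220) = (-31/38700 - 23914)*(-41220) = -925471831/38700*(-41220) = 211933049299/215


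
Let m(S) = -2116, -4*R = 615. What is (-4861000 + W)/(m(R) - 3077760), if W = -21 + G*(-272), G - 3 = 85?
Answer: 4884957/3079876 ≈ 1.5861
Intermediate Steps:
R = -615/4 (R = -¼*615 = -615/4 ≈ -153.75)
G = 88 (G = 3 + 85 = 88)
W = -23957 (W = -21 + 88*(-272) = -21 - 23936 = -23957)
(-4861000 + W)/(m(R) - 3077760) = (-4861000 - 23957)/(-2116 - 3077760) = -4884957/(-3079876) = -4884957*(-1/3079876) = 4884957/3079876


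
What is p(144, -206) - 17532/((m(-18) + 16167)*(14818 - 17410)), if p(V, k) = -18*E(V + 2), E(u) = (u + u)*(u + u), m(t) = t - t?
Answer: -1786488161561/1164024 ≈ -1.5348e+6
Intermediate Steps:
m(t) = 0
E(u) = 4*u² (E(u) = (2*u)*(2*u) = 4*u²)
p(V, k) = -72*(2 + V)² (p(V, k) = -72*(V + 2)² = -72*(2 + V)²)
p(144, -206) - 17532/((m(-18) + 16167)*(14818 - 17410)) = -72*(2 + 144)² - 17532/((0 + 16167)*(14818 - 17410)) = -72*146² - 17532/(16167*(-2592)) = -72*21316 - 17532/(-41904864) = -1534752 - 17532*(-1)/41904864 = -1534752 - 1*(-487/1164024) = -1534752 + 487/1164024 = -1786488161561/1164024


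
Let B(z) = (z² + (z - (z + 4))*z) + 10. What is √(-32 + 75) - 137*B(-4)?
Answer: -5754 + √43 ≈ -5747.4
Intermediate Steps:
B(z) = 10 + z² - 4*z (B(z) = (z² + (z - (4 + z))*z) + 10 = (z² + (z + (-4 - z))*z) + 10 = (z² - 4*z) + 10 = 10 + z² - 4*z)
√(-32 + 75) - 137*B(-4) = √(-32 + 75) - 137*(10 + (-4)² - 4*(-4)) = √43 - 137*(10 + 16 + 16) = √43 - 137*42 = √43 - 5754 = -5754 + √43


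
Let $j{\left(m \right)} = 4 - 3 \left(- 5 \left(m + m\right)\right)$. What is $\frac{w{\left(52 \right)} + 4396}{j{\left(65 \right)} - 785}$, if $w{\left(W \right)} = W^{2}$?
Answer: $\frac{7100}{1169} \approx 6.0736$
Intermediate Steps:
$j{\left(m \right)} = 4 + 30 m$ ($j{\left(m \right)} = 4 - 3 \left(- 5 \cdot 2 m\right) = 4 - 3 \left(- 10 m\right) = 4 + 30 m$)
$\frac{w{\left(52 \right)} + 4396}{j{\left(65 \right)} - 785} = \frac{52^{2} + 4396}{\left(4 + 30 \cdot 65\right) - 785} = \frac{2704 + 4396}{\left(4 + 1950\right) - 785} = \frac{7100}{1954 - 785} = \frac{7100}{1169}$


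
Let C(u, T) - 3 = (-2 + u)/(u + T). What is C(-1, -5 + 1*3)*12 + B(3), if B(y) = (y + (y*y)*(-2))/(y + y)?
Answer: 91/2 ≈ 45.500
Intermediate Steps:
C(u, T) = 3 + (-2 + u)/(T + u) (C(u, T) = 3 + (-2 + u)/(u + T) = 3 + (-2 + u)/(T + u))
B(y) = (y - 2*y²)/(2*y) (B(y) = (y + y²*(-2))/((2*y)) = (y - 2*y²)*(1/(2*y)) = (y - 2*y²)/(2*y))
C(-1, -5 + 1*3)*12 + B(3) = ((-2 + 3*(-5 + 1*3) + 4*(-1))/((-5 + 1*3) - 1))*12 + (½ - 1*3) = ((-2 + 3*(-5 + 3) - 4)/((-5 + 3) - 1))*12 + (½ - 3) = ((-2 + 3*(-2) - 4)/(-2 - 1))*12 - 5/2 = ((-2 - 6 - 4)/(-3))*12 - 5/2 = -⅓*(-12)*12 - 5/2 = 4*12 - 5/2 = 48 - 5/2 = 91/2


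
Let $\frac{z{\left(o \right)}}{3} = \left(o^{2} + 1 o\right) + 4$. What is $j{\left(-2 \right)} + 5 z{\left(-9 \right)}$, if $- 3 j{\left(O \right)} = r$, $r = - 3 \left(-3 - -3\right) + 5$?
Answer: $\frac{3415}{3} \approx 1138.3$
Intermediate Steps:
$z{\left(o \right)} = 12 + 3 o + 3 o^{2}$ ($z{\left(o \right)} = 3 \left(\left(o^{2} + 1 o\right) + 4\right) = 3 \left(\left(o^{2} + o\right) + 4\right) = 3 \left(\left(o + o^{2}\right) + 4\right) = 3 \left(4 + o + o^{2}\right) = 12 + 3 o + 3 o^{2}$)
$r = 5$ ($r = - 3 \left(-3 + 3\right) + 5 = \left(-3\right) 0 + 5 = 0 + 5 = 5$)
$j{\left(O \right)} = - \frac{5}{3}$ ($j{\left(O \right)} = \left(- \frac{1}{3}\right) 5 = - \frac{5}{3}$)
$j{\left(-2 \right)} + 5 z{\left(-9 \right)} = - \frac{5}{3} + 5 \left(12 + 3 \left(-9\right) + 3 \left(-9\right)^{2}\right) = - \frac{5}{3} + 5 \left(12 - 27 + 3 \cdot 81\right) = - \frac{5}{3} + 5 \left(12 - 27 + 243\right) = - \frac{5}{3} + 5 \cdot 228 = - \frac{5}{3} + 1140 = \frac{3415}{3}$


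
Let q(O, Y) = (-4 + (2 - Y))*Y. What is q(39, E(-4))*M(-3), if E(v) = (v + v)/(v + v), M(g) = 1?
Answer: -3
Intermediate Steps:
E(v) = 1 (E(v) = (2*v)/((2*v)) = (2*v)*(1/(2*v)) = 1)
q(O, Y) = Y*(-2 - Y) (q(O, Y) = (-2 - Y)*Y = Y*(-2 - Y))
q(39, E(-4))*M(-3) = -1*1*(2 + 1)*1 = -1*1*3*1 = -3*1 = -3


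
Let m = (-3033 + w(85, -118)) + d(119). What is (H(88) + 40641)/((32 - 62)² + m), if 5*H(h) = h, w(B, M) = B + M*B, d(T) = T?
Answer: -203293/59795 ≈ -3.3998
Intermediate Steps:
w(B, M) = B + B*M
H(h) = h/5
m = -12859 (m = (-3033 + 85*(1 - 118)) + 119 = (-3033 + 85*(-117)) + 119 = (-3033 - 9945) + 119 = -12978 + 119 = -12859)
(H(88) + 40641)/((32 - 62)² + m) = ((⅕)*88 + 40641)/((32 - 62)² - 12859) = (88/5 + 40641)/((-30)² - 12859) = 203293/(5*(900 - 12859)) = (203293/5)/(-11959) = (203293/5)*(-1/11959) = -203293/59795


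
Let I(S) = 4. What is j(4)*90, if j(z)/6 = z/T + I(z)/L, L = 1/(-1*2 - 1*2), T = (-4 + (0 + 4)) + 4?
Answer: -8100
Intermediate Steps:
T = 4 (T = (-4 + 4) + 4 = 0 + 4 = 4)
L = -¼ (L = 1/(-2 - 2) = 1/(-4) = -¼ ≈ -0.25000)
j(z) = -96 + 3*z/2 (j(z) = 6*(z/4 + 4/(-¼)) = 6*(z*(¼) + 4*(-4)) = 6*(z/4 - 16) = 6*(-16 + z/4) = -96 + 3*z/2)
j(4)*90 = (-96 + (3/2)*4)*90 = (-96 + 6)*90 = -90*90 = -8100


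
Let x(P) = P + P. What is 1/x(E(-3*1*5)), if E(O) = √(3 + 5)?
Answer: √2/8 ≈ 0.17678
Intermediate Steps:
E(O) = 2*√2 (E(O) = √8 = 2*√2)
x(P) = 2*P
1/x(E(-3*1*5)) = 1/(2*(2*√2)) = 1/(4*√2) = √2/8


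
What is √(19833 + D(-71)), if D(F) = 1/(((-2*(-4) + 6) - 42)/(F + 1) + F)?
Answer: 2*√617842133/353 ≈ 140.83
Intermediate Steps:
D(F) = 1/(F - 28/(1 + F)) (D(F) = 1/(((8 + 6) - 42)/(1 + F) + F) = 1/((14 - 42)/(1 + F) + F) = 1/(-28/(1 + F) + F) = 1/(F - 28/(1 + F)))
√(19833 + D(-71)) = √(19833 + (1 - 71)/(-28 - 71 + (-71)²)) = √(19833 - 70/(-28 - 71 + 5041)) = √(19833 - 70/4942) = √(19833 + (1/4942)*(-70)) = √(19833 - 5/353) = √(7001044/353) = 2*√617842133/353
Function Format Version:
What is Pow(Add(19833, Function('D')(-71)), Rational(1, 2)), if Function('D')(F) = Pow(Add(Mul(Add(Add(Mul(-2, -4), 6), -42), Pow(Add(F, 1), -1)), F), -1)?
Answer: Mul(Rational(2, 353), Pow(617842133, Rational(1, 2))) ≈ 140.83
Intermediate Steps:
Function('D')(F) = Pow(Add(F, Mul(-28, Pow(Add(1, F), -1))), -1) (Function('D')(F) = Pow(Add(Mul(Add(Add(8, 6), -42), Pow(Add(1, F), -1)), F), -1) = Pow(Add(Mul(Add(14, -42), Pow(Add(1, F), -1)), F), -1) = Pow(Add(Mul(-28, Pow(Add(1, F), -1)), F), -1) = Pow(Add(F, Mul(-28, Pow(Add(1, F), -1))), -1))
Pow(Add(19833, Function('D')(-71)), Rational(1, 2)) = Pow(Add(19833, Mul(Pow(Add(-28, -71, Pow(-71, 2)), -1), Add(1, -71))), Rational(1, 2)) = Pow(Add(19833, Mul(Pow(Add(-28, -71, 5041), -1), -70)), Rational(1, 2)) = Pow(Add(19833, Mul(Pow(4942, -1), -70)), Rational(1, 2)) = Pow(Add(19833, Mul(Rational(1, 4942), -70)), Rational(1, 2)) = Pow(Add(19833, Rational(-5, 353)), Rational(1, 2)) = Pow(Rational(7001044, 353), Rational(1, 2)) = Mul(Rational(2, 353), Pow(617842133, Rational(1, 2)))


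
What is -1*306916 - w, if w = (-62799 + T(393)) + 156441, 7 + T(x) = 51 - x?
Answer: -400209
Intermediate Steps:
T(x) = 44 - x (T(x) = -7 + (51 - x) = 44 - x)
w = 93293 (w = (-62799 + (44 - 1*393)) + 156441 = (-62799 + (44 - 393)) + 156441 = (-62799 - 349) + 156441 = -63148 + 156441 = 93293)
-1*306916 - w = -1*306916 - 1*93293 = -306916 - 93293 = -400209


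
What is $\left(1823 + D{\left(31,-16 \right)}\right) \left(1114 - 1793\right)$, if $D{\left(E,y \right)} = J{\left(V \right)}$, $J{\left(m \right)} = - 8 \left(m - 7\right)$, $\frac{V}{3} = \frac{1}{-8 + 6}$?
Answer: $-1283989$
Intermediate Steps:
$V = - \frac{3}{2}$ ($V = \frac{3}{-8 + 6} = \frac{3}{-2} = 3 \left(- \frac{1}{2}\right) = - \frac{3}{2} \approx -1.5$)
$J{\left(m \right)} = 56 - 8 m$ ($J{\left(m \right)} = - 8 \left(-7 + m\right) = 56 - 8 m$)
$D{\left(E,y \right)} = 68$ ($D{\left(E,y \right)} = 56 - -12 = 56 + 12 = 68$)
$\left(1823 + D{\left(31,-16 \right)}\right) \left(1114 - 1793\right) = \left(1823 + 68\right) \left(1114 - 1793\right) = 1891 \left(-679\right) = -1283989$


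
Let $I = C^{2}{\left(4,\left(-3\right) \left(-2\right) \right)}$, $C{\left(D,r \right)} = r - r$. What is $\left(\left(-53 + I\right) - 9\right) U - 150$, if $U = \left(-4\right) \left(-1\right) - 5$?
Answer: $-88$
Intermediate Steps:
$C{\left(D,r \right)} = 0$
$I = 0$ ($I = 0^{2} = 0$)
$U = -1$ ($U = 4 - 5 = -1$)
$\left(\left(-53 + I\right) - 9\right) U - 150 = \left(\left(-53 + 0\right) - 9\right) \left(-1\right) - 150 = \left(-53 - 9\right) \left(-1\right) - 150 = \left(-62\right) \left(-1\right) - 150 = 62 - 150 = -88$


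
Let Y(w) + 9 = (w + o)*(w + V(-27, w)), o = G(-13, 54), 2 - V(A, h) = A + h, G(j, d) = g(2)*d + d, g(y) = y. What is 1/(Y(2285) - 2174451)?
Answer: -1/2103497 ≈ -4.7540e-7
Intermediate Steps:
G(j, d) = 3*d (G(j, d) = 2*d + d = 3*d)
V(A, h) = 2 - A - h (V(A, h) = 2 - (A + h) = 2 + (-A - h) = 2 - A - h)
o = 162 (o = 3*54 = 162)
Y(w) = 4689 + 29*w (Y(w) = -9 + (w + 162)*(w + (2 - 1*(-27) - w)) = -9 + (162 + w)*(w + (2 + 27 - w)) = -9 + (162 + w)*(w + (29 - w)) = -9 + (162 + w)*29 = -9 + (4698 + 29*w) = 4689 + 29*w)
1/(Y(2285) - 2174451) = 1/((4689 + 29*2285) - 2174451) = 1/((4689 + 66265) - 2174451) = 1/(70954 - 2174451) = 1/(-2103497) = -1/2103497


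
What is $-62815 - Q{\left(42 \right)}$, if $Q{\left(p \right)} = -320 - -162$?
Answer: $-62657$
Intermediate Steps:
$Q{\left(p \right)} = -158$ ($Q{\left(p \right)} = -320 + 162 = -158$)
$-62815 - Q{\left(42 \right)} = -62815 - -158 = -62815 + 158 = -62657$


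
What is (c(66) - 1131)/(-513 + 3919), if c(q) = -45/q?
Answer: -24897/74932 ≈ -0.33226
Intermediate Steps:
(c(66) - 1131)/(-513 + 3919) = (-45/66 - 1131)/(-513 + 3919) = (-45*1/66 - 1131)/3406 = (-15/22 - 1131)*(1/3406) = -24897/22*1/3406 = -24897/74932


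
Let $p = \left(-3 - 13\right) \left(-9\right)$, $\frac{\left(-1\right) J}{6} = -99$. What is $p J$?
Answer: $85536$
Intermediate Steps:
$J = 594$ ($J = \left(-6\right) \left(-99\right) = 594$)
$p = 144$ ($p = \left(-16\right) \left(-9\right) = 144$)
$p J = 144 \cdot 594 = 85536$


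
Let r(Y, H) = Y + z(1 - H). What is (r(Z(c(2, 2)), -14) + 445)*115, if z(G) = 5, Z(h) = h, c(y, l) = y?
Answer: 51980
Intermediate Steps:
r(Y, H) = 5 + Y (r(Y, H) = Y + 5 = 5 + Y)
(r(Z(c(2, 2)), -14) + 445)*115 = ((5 + 2) + 445)*115 = (7 + 445)*115 = 452*115 = 51980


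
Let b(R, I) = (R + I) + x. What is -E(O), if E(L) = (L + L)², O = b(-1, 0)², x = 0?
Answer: -4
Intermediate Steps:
b(R, I) = I + R (b(R, I) = (R + I) + 0 = (I + R) + 0 = I + R)
O = 1 (O = (0 - 1)² = (-1)² = 1)
E(L) = 4*L² (E(L) = (2*L)² = 4*L²)
-E(O) = -4*1² = -4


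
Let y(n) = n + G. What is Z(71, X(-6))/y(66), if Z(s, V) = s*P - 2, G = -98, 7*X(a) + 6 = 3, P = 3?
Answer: -211/32 ≈ -6.5938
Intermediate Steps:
X(a) = -3/7 (X(a) = -6/7 + (⅐)*3 = -6/7 + 3/7 = -3/7)
Z(s, V) = -2 + 3*s (Z(s, V) = s*3 - 2 = 3*s - 2 = -2 + 3*s)
y(n) = -98 + n (y(n) = n - 98 = -98 + n)
Z(71, X(-6))/y(66) = (-2 + 3*71)/(-98 + 66) = (-2 + 213)/(-32) = 211*(-1/32) = -211/32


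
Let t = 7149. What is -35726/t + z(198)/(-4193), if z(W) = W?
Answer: -151214620/29975757 ≈ -5.0446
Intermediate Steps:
-35726/t + z(198)/(-4193) = -35726/7149 + 198/(-4193) = -35726*1/7149 + 198*(-1/4193) = -35726/7149 - 198/4193 = -151214620/29975757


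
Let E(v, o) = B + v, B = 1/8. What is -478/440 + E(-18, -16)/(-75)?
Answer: -5597/6600 ≈ -0.84803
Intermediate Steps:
B = ⅛ ≈ 0.12500
E(v, o) = ⅛ + v
-478/440 + E(-18, -16)/(-75) = -478/440 + (⅛ - 18)/(-75) = -478*1/440 - 143/8*(-1/75) = -239/220 + 143/600 = -5597/6600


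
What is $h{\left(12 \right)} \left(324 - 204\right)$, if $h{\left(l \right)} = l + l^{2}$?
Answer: $18720$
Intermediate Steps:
$h{\left(12 \right)} \left(324 - 204\right) = 12 \left(1 + 12\right) \left(324 - 204\right) = 12 \cdot 13 \cdot 120 = 156 \cdot 120 = 18720$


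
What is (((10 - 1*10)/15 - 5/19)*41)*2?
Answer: -410/19 ≈ -21.579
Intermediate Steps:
(((10 - 1*10)/15 - 5/19)*41)*2 = (((10 - 10)*(1/15) - 5*1/19)*41)*2 = ((0*(1/15) - 5/19)*41)*2 = ((0 - 5/19)*41)*2 = -5/19*41*2 = -205/19*2 = -410/19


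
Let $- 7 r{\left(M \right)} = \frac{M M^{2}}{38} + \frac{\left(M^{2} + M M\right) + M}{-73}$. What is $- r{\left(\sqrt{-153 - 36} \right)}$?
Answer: $\frac{54}{73} - \frac{41505 i \sqrt{21}}{19418} \approx 0.73973 - 9.795 i$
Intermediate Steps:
$r{\left(M \right)} = - \frac{M^{3}}{266} + \frac{M}{511} + \frac{2 M^{2}}{511}$ ($r{\left(M \right)} = - \frac{\frac{M M^{2}}{38} + \frac{\left(M^{2} + M M\right) + M}{-73}}{7} = - \frac{M^{3} \cdot \frac{1}{38} + \left(\left(M^{2} + M^{2}\right) + M\right) \left(- \frac{1}{73}\right)}{7} = - \frac{\frac{M^{3}}{38} + \left(2 M^{2} + M\right) \left(- \frac{1}{73}\right)}{7} = - \frac{\frac{M^{3}}{38} + \left(M + 2 M^{2}\right) \left(- \frac{1}{73}\right)}{7} = - \frac{\frac{M^{3}}{38} - \left(\frac{M}{73} + \frac{2 M^{2}}{73}\right)}{7} = - \frac{- \frac{2 M^{2}}{73} - \frac{M}{73} + \frac{M^{3}}{38}}{7} = - \frac{M^{3}}{266} + \frac{M}{511} + \frac{2 M^{2}}{511}$)
$- r{\left(\sqrt{-153 - 36} \right)} = - \frac{\sqrt{-153 - 36} \left(38 - 73 \left(\sqrt{-153 - 36}\right)^{2} + 76 \sqrt{-153 - 36}\right)}{19418} = - \frac{\sqrt{-189} \left(38 - 73 \left(\sqrt{-189}\right)^{2} + 76 \sqrt{-189}\right)}{19418} = - \frac{3 i \sqrt{21} \left(38 - 73 \left(3 i \sqrt{21}\right)^{2} + 76 \cdot 3 i \sqrt{21}\right)}{19418} = - \frac{3 i \sqrt{21} \left(38 - -13797 + 228 i \sqrt{21}\right)}{19418} = - \frac{3 i \sqrt{21} \left(38 + 13797 + 228 i \sqrt{21}\right)}{19418} = - \frac{3 i \sqrt{21} \left(13835 + 228 i \sqrt{21}\right)}{19418}$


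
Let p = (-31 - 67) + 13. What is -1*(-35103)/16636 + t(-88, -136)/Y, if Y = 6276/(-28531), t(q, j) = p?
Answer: 2535303268/6525471 ≈ 388.52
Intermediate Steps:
p = -85 (p = -98 + 13 = -85)
t(q, j) = -85
Y = -6276/28531 (Y = 6276*(-1/28531) = -6276/28531 ≈ -0.21997)
-1*(-35103)/16636 + t(-88, -136)/Y = -1*(-35103)/16636 - 85/(-6276/28531) = 35103*(1/16636) - 85*(-28531/6276) = 35103/16636 + 2425135/6276 = 2535303268/6525471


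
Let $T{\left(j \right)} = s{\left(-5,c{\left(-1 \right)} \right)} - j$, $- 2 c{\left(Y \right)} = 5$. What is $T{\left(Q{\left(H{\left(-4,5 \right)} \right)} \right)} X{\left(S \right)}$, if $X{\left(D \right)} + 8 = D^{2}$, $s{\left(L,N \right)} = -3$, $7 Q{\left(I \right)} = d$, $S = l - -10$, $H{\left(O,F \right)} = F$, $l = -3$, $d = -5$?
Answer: $- \frac{656}{7} \approx -93.714$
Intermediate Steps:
$S = 7$ ($S = -3 - -10 = -3 + 10 = 7$)
$Q{\left(I \right)} = - \frac{5}{7}$ ($Q{\left(I \right)} = \frac{1}{7} \left(-5\right) = - \frac{5}{7}$)
$c{\left(Y \right)} = - \frac{5}{2}$ ($c{\left(Y \right)} = \left(- \frac{1}{2}\right) 5 = - \frac{5}{2}$)
$T{\left(j \right)} = -3 - j$
$X{\left(D \right)} = -8 + D^{2}$
$T{\left(Q{\left(H{\left(-4,5 \right)} \right)} \right)} X{\left(S \right)} = \left(-3 - - \frac{5}{7}\right) \left(-8 + 7^{2}\right) = \left(-3 + \frac{5}{7}\right) \left(-8 + 49\right) = \left(- \frac{16}{7}\right) 41 = - \frac{656}{7}$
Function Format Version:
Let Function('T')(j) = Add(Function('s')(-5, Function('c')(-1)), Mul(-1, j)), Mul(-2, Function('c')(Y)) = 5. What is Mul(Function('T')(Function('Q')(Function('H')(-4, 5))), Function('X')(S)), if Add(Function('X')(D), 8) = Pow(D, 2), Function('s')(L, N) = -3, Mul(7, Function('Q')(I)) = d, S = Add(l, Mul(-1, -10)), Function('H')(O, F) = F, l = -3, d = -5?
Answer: Rational(-656, 7) ≈ -93.714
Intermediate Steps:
S = 7 (S = Add(-3, Mul(-1, -10)) = Add(-3, 10) = 7)
Function('Q')(I) = Rational(-5, 7) (Function('Q')(I) = Mul(Rational(1, 7), -5) = Rational(-5, 7))
Function('c')(Y) = Rational(-5, 2) (Function('c')(Y) = Mul(Rational(-1, 2), 5) = Rational(-5, 2))
Function('T')(j) = Add(-3, Mul(-1, j))
Function('X')(D) = Add(-8, Pow(D, 2))
Mul(Function('T')(Function('Q')(Function('H')(-4, 5))), Function('X')(S)) = Mul(Add(-3, Mul(-1, Rational(-5, 7))), Add(-8, Pow(7, 2))) = Mul(Add(-3, Rational(5, 7)), Add(-8, 49)) = Mul(Rational(-16, 7), 41) = Rational(-656, 7)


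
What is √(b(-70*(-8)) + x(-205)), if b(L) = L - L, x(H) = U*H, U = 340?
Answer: 10*I*√697 ≈ 264.01*I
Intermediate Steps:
x(H) = 340*H
b(L) = 0
√(b(-70*(-8)) + x(-205)) = √(0 + 340*(-205)) = √(0 - 69700) = √(-69700) = 10*I*√697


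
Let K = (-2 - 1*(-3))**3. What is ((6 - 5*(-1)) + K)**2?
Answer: 144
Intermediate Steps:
K = 1 (K = (-2 + 3)**3 = 1**3 = 1)
((6 - 5*(-1)) + K)**2 = ((6 - 5*(-1)) + 1)**2 = ((6 + 5) + 1)**2 = (11 + 1)**2 = 12**2 = 144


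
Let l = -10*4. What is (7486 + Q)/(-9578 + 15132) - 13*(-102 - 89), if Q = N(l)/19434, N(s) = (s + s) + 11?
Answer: 89383884481/35978812 ≈ 2484.3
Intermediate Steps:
l = -40
N(s) = 11 + 2*s (N(s) = 2*s + 11 = 11 + 2*s)
Q = -23/6478 (Q = (11 + 2*(-40))/19434 = (11 - 80)*(1/19434) = -69*1/19434 = -23/6478 ≈ -0.0035505)
(7486 + Q)/(-9578 + 15132) - 13*(-102 - 89) = (7486 - 23/6478)/(-9578 + 15132) - 13*(-102 - 89) = (48494285/6478)/5554 - 13*(-191) = (48494285/6478)*(1/5554) - 1*(-2483) = 48494285/35978812 + 2483 = 89383884481/35978812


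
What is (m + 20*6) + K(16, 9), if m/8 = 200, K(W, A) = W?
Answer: 1736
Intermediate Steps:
m = 1600 (m = 8*200 = 1600)
(m + 20*6) + K(16, 9) = (1600 + 20*6) + 16 = (1600 + 120) + 16 = 1720 + 16 = 1736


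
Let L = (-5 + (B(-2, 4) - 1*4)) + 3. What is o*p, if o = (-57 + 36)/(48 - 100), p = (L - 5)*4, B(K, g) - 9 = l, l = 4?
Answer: 42/13 ≈ 3.2308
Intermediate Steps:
B(K, g) = 13 (B(K, g) = 9 + 4 = 13)
L = 7 (L = (-5 + (13 - 1*4)) + 3 = (-5 + (13 - 4)) + 3 = (-5 + 9) + 3 = 4 + 3 = 7)
p = 8 (p = (7 - 5)*4 = 2*4 = 8)
o = 21/52 (o = -21/(-52) = -21*(-1/52) = 21/52 ≈ 0.40385)
o*p = (21/52)*8 = 42/13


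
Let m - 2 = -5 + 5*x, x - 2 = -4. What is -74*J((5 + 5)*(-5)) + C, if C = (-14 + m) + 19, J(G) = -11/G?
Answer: -607/25 ≈ -24.280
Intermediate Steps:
x = -2 (x = 2 - 4 = -2)
m = -13 (m = 2 + (-5 + 5*(-2)) = 2 + (-5 - 10) = 2 - 15 = -13)
C = -8 (C = (-14 - 13) + 19 = -27 + 19 = -8)
-74*J((5 + 5)*(-5)) + C = -(-814)/((5 + 5)*(-5)) - 8 = -(-814)/(10*(-5)) - 8 = -(-814)/(-50) - 8 = -(-814)*(-1)/50 - 8 = -74*11/50 - 8 = -407/25 - 8 = -607/25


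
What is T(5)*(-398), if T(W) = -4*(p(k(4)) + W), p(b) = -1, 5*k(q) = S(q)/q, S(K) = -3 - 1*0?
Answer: 6368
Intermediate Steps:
S(K) = -3 (S(K) = -3 + 0 = -3)
k(q) = -3/(5*q) (k(q) = (-3/q)/5 = -3/(5*q))
T(W) = 4 - 4*W (T(W) = -4*(-1 + W) = 4 - 4*W)
T(5)*(-398) = (4 - 4*5)*(-398) = (4 - 20)*(-398) = -16*(-398) = 6368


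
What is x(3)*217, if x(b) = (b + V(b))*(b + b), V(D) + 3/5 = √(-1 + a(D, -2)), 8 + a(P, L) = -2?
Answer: 15624/5 + 1302*I*√11 ≈ 3124.8 + 4318.2*I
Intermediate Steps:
a(P, L) = -10 (a(P, L) = -8 - 2 = -10)
V(D) = -⅗ + I*√11 (V(D) = -⅗ + √(-1 - 10) = -⅗ + √(-11) = -⅗ + I*√11)
x(b) = 2*b*(-⅗ + b + I*√11) (x(b) = (b + (-⅗ + I*√11))*(b + b) = (-⅗ + b + I*√11)*(2*b) = 2*b*(-⅗ + b + I*√11))
x(3)*217 = ((⅖)*3*(-3 + 5*3 + 5*I*√11))*217 = ((⅖)*3*(-3 + 15 + 5*I*√11))*217 = ((⅖)*3*(12 + 5*I*√11))*217 = (72/5 + 6*I*√11)*217 = 15624/5 + 1302*I*√11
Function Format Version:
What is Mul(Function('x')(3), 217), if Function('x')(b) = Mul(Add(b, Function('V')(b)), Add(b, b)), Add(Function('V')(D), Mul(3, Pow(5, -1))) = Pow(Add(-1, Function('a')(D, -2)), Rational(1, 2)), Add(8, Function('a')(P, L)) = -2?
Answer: Add(Rational(15624, 5), Mul(1302, I, Pow(11, Rational(1, 2)))) ≈ Add(3124.8, Mul(4318.2, I))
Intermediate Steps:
Function('a')(P, L) = -10 (Function('a')(P, L) = Add(-8, -2) = -10)
Function('V')(D) = Add(Rational(-3, 5), Mul(I, Pow(11, Rational(1, 2)))) (Function('V')(D) = Add(Rational(-3, 5), Pow(Add(-1, -10), Rational(1, 2))) = Add(Rational(-3, 5), Pow(-11, Rational(1, 2))) = Add(Rational(-3, 5), Mul(I, Pow(11, Rational(1, 2)))))
Function('x')(b) = Mul(2, b, Add(Rational(-3, 5), b, Mul(I, Pow(11, Rational(1, 2))))) (Function('x')(b) = Mul(Add(b, Add(Rational(-3, 5), Mul(I, Pow(11, Rational(1, 2))))), Add(b, b)) = Mul(Add(Rational(-3, 5), b, Mul(I, Pow(11, Rational(1, 2)))), Mul(2, b)) = Mul(2, b, Add(Rational(-3, 5), b, Mul(I, Pow(11, Rational(1, 2))))))
Mul(Function('x')(3), 217) = Mul(Mul(Rational(2, 5), 3, Add(-3, Mul(5, 3), Mul(5, I, Pow(11, Rational(1, 2))))), 217) = Mul(Mul(Rational(2, 5), 3, Add(-3, 15, Mul(5, I, Pow(11, Rational(1, 2))))), 217) = Mul(Mul(Rational(2, 5), 3, Add(12, Mul(5, I, Pow(11, Rational(1, 2))))), 217) = Mul(Add(Rational(72, 5), Mul(6, I, Pow(11, Rational(1, 2)))), 217) = Add(Rational(15624, 5), Mul(1302, I, Pow(11, Rational(1, 2))))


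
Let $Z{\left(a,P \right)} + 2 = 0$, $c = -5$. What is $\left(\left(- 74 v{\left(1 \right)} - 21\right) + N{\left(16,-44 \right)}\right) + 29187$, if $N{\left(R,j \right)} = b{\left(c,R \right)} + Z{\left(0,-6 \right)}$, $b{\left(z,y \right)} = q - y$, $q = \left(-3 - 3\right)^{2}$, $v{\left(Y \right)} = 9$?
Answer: $28518$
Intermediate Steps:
$Z{\left(a,P \right)} = -2$ ($Z{\left(a,P \right)} = -2 + 0 = -2$)
$q = 36$ ($q = \left(-6\right)^{2} = 36$)
$b{\left(z,y \right)} = 36 - y$
$N{\left(R,j \right)} = 34 - R$ ($N{\left(R,j \right)} = \left(36 - R\right) - 2 = 34 - R$)
$\left(\left(- 74 v{\left(1 \right)} - 21\right) + N{\left(16,-44 \right)}\right) + 29187 = \left(\left(\left(-74\right) 9 - 21\right) + \left(34 - 16\right)\right) + 29187 = \left(\left(-666 - 21\right) + \left(34 - 16\right)\right) + 29187 = \left(-687 + 18\right) + 29187 = -669 + 29187 = 28518$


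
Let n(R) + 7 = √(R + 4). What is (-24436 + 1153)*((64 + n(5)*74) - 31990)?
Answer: 750224826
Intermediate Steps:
n(R) = -7 + √(4 + R) (n(R) = -7 + √(R + 4) = -7 + √(4 + R))
(-24436 + 1153)*((64 + n(5)*74) - 31990) = (-24436 + 1153)*((64 + (-7 + √(4 + 5))*74) - 31990) = -23283*((64 + (-7 + √9)*74) - 31990) = -23283*((64 + (-7 + 3)*74) - 31990) = -23283*((64 - 4*74) - 31990) = -23283*((64 - 296) - 31990) = -23283*(-232 - 31990) = -23283*(-32222) = 750224826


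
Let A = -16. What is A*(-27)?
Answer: 432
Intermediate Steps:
A*(-27) = -16*(-27) = 432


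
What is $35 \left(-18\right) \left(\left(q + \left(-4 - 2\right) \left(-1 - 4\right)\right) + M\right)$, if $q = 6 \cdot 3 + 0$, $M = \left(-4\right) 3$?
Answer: $-22680$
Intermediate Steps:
$M = -12$
$q = 18$ ($q = 18 + 0 = 18$)
$35 \left(-18\right) \left(\left(q + \left(-4 - 2\right) \left(-1 - 4\right)\right) + M\right) = 35 \left(-18\right) \left(\left(18 + \left(-4 - 2\right) \left(-1 - 4\right)\right) - 12\right) = - 630 \left(\left(18 - -30\right) - 12\right) = - 630 \left(\left(18 + 30\right) - 12\right) = - 630 \left(48 - 12\right) = \left(-630\right) 36 = -22680$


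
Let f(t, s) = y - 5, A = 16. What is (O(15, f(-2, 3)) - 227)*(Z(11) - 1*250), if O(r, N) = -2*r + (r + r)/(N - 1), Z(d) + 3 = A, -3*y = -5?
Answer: 813147/13 ≈ 62550.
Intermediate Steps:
y = 5/3 (y = -1/3*(-5) = 5/3 ≈ 1.6667)
Z(d) = 13 (Z(d) = -3 + 16 = 13)
f(t, s) = -10/3 (f(t, s) = 5/3 - 5 = -10/3)
O(r, N) = -2*r + 2*r/(-1 + N) (O(r, N) = -2*r + (2*r)/(-1 + N) = -2*r + 2*r/(-1 + N))
(O(15, f(-2, 3)) - 227)*(Z(11) - 1*250) = (2*15*(2 - 1*(-10/3))/(-1 - 10/3) - 227)*(13 - 1*250) = (2*15*(2 + 10/3)/(-13/3) - 227)*(13 - 250) = (2*15*(-3/13)*(16/3) - 227)*(-237) = (-480/13 - 227)*(-237) = -3431/13*(-237) = 813147/13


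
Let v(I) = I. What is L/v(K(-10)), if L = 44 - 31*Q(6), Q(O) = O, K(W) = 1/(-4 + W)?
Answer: 1988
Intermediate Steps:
L = -142 (L = 44 - 31*6 = 44 - 186 = -142)
L/v(K(-10)) = -142/(1/(-4 - 10)) = -142/(1/(-14)) = -142/(-1/14) = -142*(-14) = 1988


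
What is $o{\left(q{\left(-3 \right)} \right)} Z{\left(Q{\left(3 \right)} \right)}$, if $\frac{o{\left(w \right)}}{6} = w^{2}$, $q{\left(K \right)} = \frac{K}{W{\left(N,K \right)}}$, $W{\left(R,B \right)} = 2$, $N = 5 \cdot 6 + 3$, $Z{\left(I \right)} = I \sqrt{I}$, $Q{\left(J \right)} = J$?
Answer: $\frac{81 \sqrt{3}}{2} \approx 70.148$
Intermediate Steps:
$Z{\left(I \right)} = I^{\frac{3}{2}}$
$N = 33$ ($N = 30 + 3 = 33$)
$q{\left(K \right)} = \frac{K}{2}$
$o{\left(w \right)} = 6 w^{2}$
$o{\left(q{\left(-3 \right)} \right)} Z{\left(Q{\left(3 \right)} \right)} = 6 \left(\frac{1}{2} \left(-3\right)\right)^{2} \cdot 3^{\frac{3}{2}} = 6 \left(- \frac{3}{2}\right)^{2} \cdot 3 \sqrt{3} = 6 \cdot \frac{9}{4} \cdot 3 \sqrt{3} = \frac{27 \cdot 3 \sqrt{3}}{2} = \frac{81 \sqrt{3}}{2}$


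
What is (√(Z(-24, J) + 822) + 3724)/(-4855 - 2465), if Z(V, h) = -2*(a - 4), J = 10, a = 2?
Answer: -931/1830 - √826/7320 ≈ -0.51267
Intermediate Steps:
Z(V, h) = 4 (Z(V, h) = -2*(2 - 4) = -2*(-2) = 4)
(√(Z(-24, J) + 822) + 3724)/(-4855 - 2465) = (√(4 + 822) + 3724)/(-4855 - 2465) = (√826 + 3724)/(-7320) = (3724 + √826)*(-1/7320) = -931/1830 - √826/7320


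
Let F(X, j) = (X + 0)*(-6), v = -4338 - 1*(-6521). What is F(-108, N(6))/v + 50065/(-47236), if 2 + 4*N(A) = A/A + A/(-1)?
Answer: -78682967/103116188 ≈ -0.76305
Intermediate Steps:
v = 2183 (v = -4338 + 6521 = 2183)
N(A) = -1/4 - A/4 (N(A) = -1/2 + (A/A + A/(-1))/4 = -1/2 + (1 + A*(-1))/4 = -1/2 + (1 - A)/4 = -1/2 + (1/4 - A/4) = -1/4 - A/4)
F(X, j) = -6*X (F(X, j) = X*(-6) = -6*X)
F(-108, N(6))/v + 50065/(-47236) = -6*(-108)/2183 + 50065/(-47236) = 648*(1/2183) + 50065*(-1/47236) = 648/2183 - 50065/47236 = -78682967/103116188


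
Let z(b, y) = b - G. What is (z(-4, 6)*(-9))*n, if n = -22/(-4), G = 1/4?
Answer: 1683/8 ≈ 210.38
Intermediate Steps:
G = ¼ ≈ 0.25000
z(b, y) = -¼ + b (z(b, y) = b - 1*¼ = b - ¼ = -¼ + b)
n = 11/2 (n = -22*(-¼) = 11/2 ≈ 5.5000)
(z(-4, 6)*(-9))*n = ((-¼ - 4)*(-9))*(11/2) = -17/4*(-9)*(11/2) = (153/4)*(11/2) = 1683/8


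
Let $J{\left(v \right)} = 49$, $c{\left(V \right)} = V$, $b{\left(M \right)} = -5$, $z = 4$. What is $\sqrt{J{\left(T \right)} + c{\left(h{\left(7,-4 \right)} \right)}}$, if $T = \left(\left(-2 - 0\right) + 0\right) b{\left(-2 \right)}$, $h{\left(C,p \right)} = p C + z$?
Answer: $5$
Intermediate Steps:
$h{\left(C,p \right)} = 4 + C p$ ($h{\left(C,p \right)} = p C + 4 = C p + 4 = 4 + C p$)
$T = 10$ ($T = \left(\left(-2 - 0\right) + 0\right) \left(-5\right) = \left(\left(-2 + 0\right) + 0\right) \left(-5\right) = \left(-2 + 0\right) \left(-5\right) = \left(-2\right) \left(-5\right) = 10$)
$\sqrt{J{\left(T \right)} + c{\left(h{\left(7,-4 \right)} \right)}} = \sqrt{49 + \left(4 + 7 \left(-4\right)\right)} = \sqrt{49 + \left(4 - 28\right)} = \sqrt{49 - 24} = \sqrt{25} = 5$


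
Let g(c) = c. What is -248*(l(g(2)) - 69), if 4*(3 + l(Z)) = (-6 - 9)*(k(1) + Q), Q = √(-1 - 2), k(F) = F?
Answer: 18786 + 930*I*√3 ≈ 18786.0 + 1610.8*I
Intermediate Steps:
Q = I*√3 (Q = √(-3) = I*√3 ≈ 1.732*I)
l(Z) = -27/4 - 15*I*√3/4 (l(Z) = -3 + ((-6 - 9)*(1 + I*√3))/4 = -3 + (-15*(1 + I*√3))/4 = -3 + (-15 - 15*I*√3)/4 = -3 + (-15/4 - 15*I*√3/4) = -27/4 - 15*I*√3/4)
-248*(l(g(2)) - 69) = -248*((-27/4 - 15*I*√3/4) - 69) = -248*(-303/4 - 15*I*√3/4) = 18786 + 930*I*√3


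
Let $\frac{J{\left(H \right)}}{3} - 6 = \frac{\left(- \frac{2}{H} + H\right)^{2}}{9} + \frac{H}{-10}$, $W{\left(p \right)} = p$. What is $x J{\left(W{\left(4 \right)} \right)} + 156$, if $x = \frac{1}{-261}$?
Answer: $\frac{2441707}{15660} \approx 155.92$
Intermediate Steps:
$J{\left(H \right)} = 18 - \frac{3 H}{10} + \frac{\left(H - \frac{2}{H}\right)^{2}}{3}$ ($J{\left(H \right)} = 18 + 3 \left(\frac{\left(- \frac{2}{H} + H\right)^{2}}{9} + \frac{H}{-10}\right) = 18 + 3 \left(\left(H - \frac{2}{H}\right)^{2} \cdot \frac{1}{9} + H \left(- \frac{1}{10}\right)\right) = 18 + 3 \left(\frac{\left(H - \frac{2}{H}\right)^{2}}{9} - \frac{H}{10}\right) = 18 + 3 \left(- \frac{H}{10} + \frac{\left(H - \frac{2}{H}\right)^{2}}{9}\right) = 18 - \left(- \frac{\left(H - \frac{2}{H}\right)^{2}}{3} + \frac{3 H}{10}\right) = 18 - \frac{3 H}{10} + \frac{\left(H - \frac{2}{H}\right)^{2}}{3}$)
$x = - \frac{1}{261} \approx -0.0038314$
$x J{\left(W{\left(4 \right)} \right)} + 156 = - \frac{18 - \frac{6}{5} + \frac{\left(-2 + 4^{2}\right)^{2}}{3 \cdot 16}}{261} + 156 = - \frac{18 - \frac{6}{5} + \frac{1}{3} \cdot \frac{1}{16} \left(-2 + 16\right)^{2}}{261} + 156 = - \frac{18 - \frac{6}{5} + \frac{1}{3} \cdot \frac{1}{16} \cdot 14^{2}}{261} + 156 = - \frac{18 - \frac{6}{5} + \frac{1}{3} \cdot \frac{1}{16} \cdot 196}{261} + 156 = - \frac{18 - \frac{6}{5} + \frac{49}{12}}{261} + 156 = \left(- \frac{1}{261}\right) \frac{1253}{60} + 156 = - \frac{1253}{15660} + 156 = \frac{2441707}{15660}$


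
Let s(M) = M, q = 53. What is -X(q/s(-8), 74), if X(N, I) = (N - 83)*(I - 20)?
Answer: 19359/4 ≈ 4839.8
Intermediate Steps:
X(N, I) = (-83 + N)*(-20 + I)
-X(q/s(-8), 74) = -(1660 - 83*74 - 1060/(-8) + 74*(53/(-8))) = -(1660 - 6142 - 1060*(-1)/8 + 74*(53*(-⅛))) = -(1660 - 6142 - 20*(-53/8) + 74*(-53/8)) = -(1660 - 6142 + 265/2 - 1961/4) = -1*(-19359/4) = 19359/4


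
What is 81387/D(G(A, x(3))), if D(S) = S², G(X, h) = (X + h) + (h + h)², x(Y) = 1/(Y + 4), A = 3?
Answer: 195410187/24964 ≈ 7827.7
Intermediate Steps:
x(Y) = 1/(4 + Y)
G(X, h) = X + h + 4*h² (G(X, h) = (X + h) + (2*h)² = (X + h) + 4*h² = X + h + 4*h²)
81387/D(G(A, x(3))) = 81387/((3 + 1/(4 + 3) + 4*(1/(4 + 3))²)²) = 81387/((3 + 1/7 + 4*(1/7)²)²) = 81387/((3 + ⅐ + 4*(⅐)²)²) = 81387/((3 + ⅐ + 4*(1/49))²) = 81387/((3 + ⅐ + 4/49)²) = 81387/((158/49)²) = 81387/(24964/2401) = 81387*(2401/24964) = 195410187/24964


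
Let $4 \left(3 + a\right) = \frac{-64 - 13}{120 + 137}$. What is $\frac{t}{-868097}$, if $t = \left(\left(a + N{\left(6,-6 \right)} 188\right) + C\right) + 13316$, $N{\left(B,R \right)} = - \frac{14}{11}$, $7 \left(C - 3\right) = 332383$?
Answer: $- \frac{4793682459}{68715086132} \approx -0.069762$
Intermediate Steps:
$C = \frac{332404}{7}$ ($C = 3 + \frac{1}{7} \cdot 332383 = 3 + \frac{332383}{7} = \frac{332404}{7} \approx 47486.0$)
$a = - \frac{3161}{1028}$ ($a = -3 + \frac{\left(-64 - 13\right) \frac{1}{120 + 137}}{4} = -3 + \frac{\left(-77\right) \frac{1}{257}}{4} = -3 + \frac{1}{4} \left(- \frac{77}{257}\right) = -3 - \frac{77}{1028} = - \frac{3161}{1028} \approx -3.0749$)
$N{\left(B,R \right)} = - \frac{14}{11}$ ($N{\left(B,R \right)} = \left(-14\right) \frac{1}{11} = - \frac{14}{11}$)
$t = \frac{4793682459}{79156}$ ($t = \left(\left(- \frac{3161}{1028} - \frac{2632}{11}\right) + \frac{332404}{7}\right) + 13316 = \left(- \frac{2740467}{11308} + \frac{332404}{7}\right) + 13316 = \frac{3739641163}{79156} + 13316 = \frac{4793682459}{79156} \approx 60560.0$)
$\frac{t}{-868097} = \frac{4793682459}{79156 \left(-868097\right)} = \frac{4793682459}{79156} \left(- \frac{1}{868097}\right) = - \frac{4793682459}{68715086132}$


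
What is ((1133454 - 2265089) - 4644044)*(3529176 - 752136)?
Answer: -16039291610160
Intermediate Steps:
((1133454 - 2265089) - 4644044)*(3529176 - 752136) = (-1131635 - 4644044)*2777040 = -5775679*2777040 = -16039291610160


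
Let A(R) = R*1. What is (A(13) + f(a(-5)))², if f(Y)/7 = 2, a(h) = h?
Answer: 729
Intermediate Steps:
f(Y) = 14 (f(Y) = 7*2 = 14)
A(R) = R
(A(13) + f(a(-5)))² = (13 + 14)² = 27² = 729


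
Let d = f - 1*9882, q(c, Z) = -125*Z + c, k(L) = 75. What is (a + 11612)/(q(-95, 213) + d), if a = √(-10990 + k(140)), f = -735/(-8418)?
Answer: -32583272/102704967 - 2806*I*√10915/102704967 ≈ -0.31725 - 0.0028544*I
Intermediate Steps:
f = 245/2806 (f = -735*(-1/8418) = 245/2806 ≈ 0.087313)
a = I*√10915 (a = √(-10990 + 75) = √(-10915) = I*√10915 ≈ 104.47*I)
q(c, Z) = c - 125*Z
d = -27728647/2806 (d = 245/2806 - 1*9882 = 245/2806 - 9882 = -27728647/2806 ≈ -9881.9)
(a + 11612)/(q(-95, 213) + d) = (I*√10915 + 11612)/((-95 - 125*213) - 27728647/2806) = (11612 + I*√10915)/((-95 - 26625) - 27728647/2806) = (11612 + I*√10915)/(-26720 - 27728647/2806) = (11612 + I*√10915)/(-102704967/2806) = (11612 + I*√10915)*(-2806/102704967) = -32583272/102704967 - 2806*I*√10915/102704967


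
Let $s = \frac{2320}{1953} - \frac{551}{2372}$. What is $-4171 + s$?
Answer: $- \frac{19317797299}{4632516} \approx -4170.0$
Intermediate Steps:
$s = \frac{4426937}{4632516}$ ($s = 2320 \cdot \frac{1}{1953} - \frac{551}{2372} = \frac{2320}{1953} - \frac{551}{2372} = \frac{4426937}{4632516} \approx 0.95562$)
$-4171 + s = -4171 + \frac{4426937}{4632516} = - \frac{19317797299}{4632516}$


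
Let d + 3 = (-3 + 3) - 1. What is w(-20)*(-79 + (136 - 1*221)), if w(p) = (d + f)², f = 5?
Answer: -164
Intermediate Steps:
d = -4 (d = -3 + ((-3 + 3) - 1) = -3 + (0 - 1) = -3 - 1 = -4)
w(p) = 1 (w(p) = (-4 + 5)² = 1² = 1)
w(-20)*(-79 + (136 - 1*221)) = 1*(-79 + (136 - 1*221)) = 1*(-79 + (136 - 221)) = 1*(-79 - 85) = 1*(-164) = -164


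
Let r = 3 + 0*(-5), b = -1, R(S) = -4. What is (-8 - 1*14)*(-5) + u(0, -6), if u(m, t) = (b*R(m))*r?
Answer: 122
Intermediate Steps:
r = 3 (r = 3 + 0 = 3)
u(m, t) = 12 (u(m, t) = -1*(-4)*3 = 4*3 = 12)
(-8 - 1*14)*(-5) + u(0, -6) = (-8 - 1*14)*(-5) + 12 = (-8 - 14)*(-5) + 12 = -22*(-5) + 12 = 110 + 12 = 122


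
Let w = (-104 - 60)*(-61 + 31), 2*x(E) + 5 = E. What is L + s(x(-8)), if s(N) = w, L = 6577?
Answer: 11497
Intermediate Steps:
x(E) = -5/2 + E/2
w = 4920 (w = -164*(-30) = 4920)
s(N) = 4920
L + s(x(-8)) = 6577 + 4920 = 11497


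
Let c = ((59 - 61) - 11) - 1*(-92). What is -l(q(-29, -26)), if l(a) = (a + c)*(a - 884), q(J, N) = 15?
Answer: 81686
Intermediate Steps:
c = 79 (c = (-2 - 11) + 92 = -13 + 92 = 79)
l(a) = (-884 + a)*(79 + a) (l(a) = (a + 79)*(a - 884) = (79 + a)*(-884 + a) = (-884 + a)*(79 + a))
-l(q(-29, -26)) = -(-69836 + 15**2 - 805*15) = -(-69836 + 225 - 12075) = -1*(-81686) = 81686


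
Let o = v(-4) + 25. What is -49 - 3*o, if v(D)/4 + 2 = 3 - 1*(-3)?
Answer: -172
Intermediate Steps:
v(D) = 16 (v(D) = -8 + 4*(3 - 1*(-3)) = -8 + 4*(3 + 3) = -8 + 4*6 = -8 + 24 = 16)
o = 41 (o = 16 + 25 = 41)
-49 - 3*o = -49 - 3*41 = -49 - 123 = -172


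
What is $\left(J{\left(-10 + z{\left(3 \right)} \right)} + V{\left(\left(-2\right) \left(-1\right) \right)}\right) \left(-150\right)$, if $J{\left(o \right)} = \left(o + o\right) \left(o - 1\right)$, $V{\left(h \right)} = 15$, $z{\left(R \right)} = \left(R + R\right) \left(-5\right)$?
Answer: $-494250$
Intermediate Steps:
$z{\left(R \right)} = - 10 R$ ($z{\left(R \right)} = 2 R \left(-5\right) = - 10 R$)
$J{\left(o \right)} = 2 o \left(-1 + o\right)$
$\left(J{\left(-10 + z{\left(3 \right)} \right)} + V{\left(\left(-2\right) \left(-1\right) \right)}\right) \left(-150\right) = \left(2 \left(-10 - 30\right) \left(-1 - 40\right) + 15\right) \left(-150\right) = \left(2 \left(-40\right) \left(-1 - 40\right) + 15\right) \left(-150\right) = \left(2 \left(-40\right) \left(-41\right) + 15\right) \left(-150\right) = \left(3280 + 15\right) \left(-150\right) = 3295 \left(-150\right) = -494250$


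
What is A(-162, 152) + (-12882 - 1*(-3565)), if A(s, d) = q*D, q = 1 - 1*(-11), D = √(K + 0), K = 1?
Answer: -9305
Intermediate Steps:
D = 1 (D = √(1 + 0) = √1 = 1)
q = 12 (q = 1 + 11 = 12)
A(s, d) = 12 (A(s, d) = 12*1 = 12)
A(-162, 152) + (-12882 - 1*(-3565)) = 12 + (-12882 - 1*(-3565)) = 12 + (-12882 + 3565) = 12 - 9317 = -9305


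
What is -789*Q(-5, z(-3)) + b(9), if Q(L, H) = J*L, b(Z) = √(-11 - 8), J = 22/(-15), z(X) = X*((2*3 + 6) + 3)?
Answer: -5786 + I*√19 ≈ -5786.0 + 4.3589*I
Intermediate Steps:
z(X) = 15*X (z(X) = X*((6 + 6) + 3) = X*(12 + 3) = X*15 = 15*X)
J = -22/15 (J = 22*(-1/15) = -22/15 ≈ -1.4667)
b(Z) = I*√19 (b(Z) = √(-19) = I*√19)
Q(L, H) = -22*L/15
-789*Q(-5, z(-3)) + b(9) = -(-5786)*(-5)/5 + I*√19 = -789*22/3 + I*√19 = -5786 + I*√19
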